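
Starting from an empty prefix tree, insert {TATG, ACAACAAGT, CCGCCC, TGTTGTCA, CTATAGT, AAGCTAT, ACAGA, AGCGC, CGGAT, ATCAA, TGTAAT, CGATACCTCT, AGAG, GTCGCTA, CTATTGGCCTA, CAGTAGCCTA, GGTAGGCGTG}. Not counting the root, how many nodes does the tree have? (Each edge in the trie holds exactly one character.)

Trace insertions, counting only characters that open a new branch:
  "TATG" → 4 new (T, A, T, G)
  "ACAACAAGT" → 9 new (A, C, A, A, C, A, A, G, T)
  "CCGCCC" → 6 new (C, C, G, C, C, C)
  "TGTTGTCA" → prefix "T" already present; 7 new (G, T, T, G, T, C, A)
  "CTATAGT" → prefix "C" already present; 6 new (T, A, T, A, G, T)
  "AAGCTAT" → prefix "A" already present; 6 new (A, G, C, T, A, T)
  "ACAGA" → prefix "ACA" already present; 2 new (G, A)
  "AGCGC" → prefix "A" already present; 4 new (G, C, G, C)
  "CGGAT" → prefix "C" already present; 4 new (G, G, A, T)
  "ATCAA" → prefix "A" already present; 4 new (T, C, A, A)
  "TGTAAT" → prefix "TGT" already present; 3 new (A, A, T)
  "CGATACCTCT" → prefix "CG" already present; 8 new (A, T, A, C, C, T, C, T)
  "AGAG" → prefix "AG" already present; 2 new (A, G)
  "GTCGCTA" → 7 new (G, T, C, G, C, T, A)
  "CTATTGGCCTA" → prefix "CTAT" already present; 7 new (T, G, G, C, C, T, A)
  "CAGTAGCCTA" → prefix "C" already present; 9 new (A, G, T, A, G, C, C, T, A)
  "GGTAGGCGTG" → prefix "G" already present; 9 new (G, T, A, G, G, C, G, T, G)
Total nodes = 4 + 9 + 6 + 7 + 6 + 6 + 2 + 4 + 4 + 4 + 3 + 8 + 2 + 7 + 7 + 9 + 9 = 97

97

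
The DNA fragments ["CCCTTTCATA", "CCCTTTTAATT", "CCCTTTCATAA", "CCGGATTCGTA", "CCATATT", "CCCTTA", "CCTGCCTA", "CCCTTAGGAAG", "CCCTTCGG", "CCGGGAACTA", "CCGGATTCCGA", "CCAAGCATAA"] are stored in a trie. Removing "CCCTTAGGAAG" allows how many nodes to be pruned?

5

Walk "CCCTTAGGAAG" from the leaf back toward the root, removing each node that no remaining word uses.
The suffix "GGAAG" (5 nodes) is used only by "CCCTTAGGAAG"; "CCCTTA" is itself a stored word, so pruning stops there.
Nodes removed: 5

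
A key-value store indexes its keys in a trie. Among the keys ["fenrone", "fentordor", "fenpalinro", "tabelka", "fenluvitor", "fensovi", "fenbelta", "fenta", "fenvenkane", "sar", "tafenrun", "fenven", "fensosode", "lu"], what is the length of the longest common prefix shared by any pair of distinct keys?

6

The deepest shared node is where two words last agree before diverging.
"fenven" and "fenvenkane" agree on "fenven" (6 characters) before diverging; nothing deeper is shared.
Longest shared-prefix length: 6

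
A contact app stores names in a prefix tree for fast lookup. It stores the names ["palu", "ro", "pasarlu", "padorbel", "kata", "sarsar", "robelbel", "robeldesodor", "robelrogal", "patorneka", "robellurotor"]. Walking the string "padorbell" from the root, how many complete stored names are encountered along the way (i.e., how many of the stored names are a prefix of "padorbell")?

1

Traverse "padorbell" character by character; count nodes along the way that are marked as word ends.
Prefixes of the query that are stored words: "padorbel"
Count: 1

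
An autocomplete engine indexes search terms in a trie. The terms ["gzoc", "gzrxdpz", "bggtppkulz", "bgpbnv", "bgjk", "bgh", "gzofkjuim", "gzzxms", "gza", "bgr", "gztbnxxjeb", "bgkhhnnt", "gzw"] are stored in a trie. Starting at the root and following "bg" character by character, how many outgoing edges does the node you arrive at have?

6

The children of the "bg" node are the distinct next characters among strings starting with "bg".
Distinct next characters after "bg": g, h, j, k, p, r.
That node has 6 child edges.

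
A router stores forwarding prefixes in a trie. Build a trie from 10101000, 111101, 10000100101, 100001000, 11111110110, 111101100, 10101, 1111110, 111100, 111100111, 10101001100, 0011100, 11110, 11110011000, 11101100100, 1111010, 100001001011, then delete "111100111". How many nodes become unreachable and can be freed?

Walk "111100111" from the leaf back toward the root, removing each node that no remaining word uses.
The suffix "1" (1 node) is used only by "111100111"; the node for "11110011" still has the child "0", so pruning stops there.
Nodes removed: 1

1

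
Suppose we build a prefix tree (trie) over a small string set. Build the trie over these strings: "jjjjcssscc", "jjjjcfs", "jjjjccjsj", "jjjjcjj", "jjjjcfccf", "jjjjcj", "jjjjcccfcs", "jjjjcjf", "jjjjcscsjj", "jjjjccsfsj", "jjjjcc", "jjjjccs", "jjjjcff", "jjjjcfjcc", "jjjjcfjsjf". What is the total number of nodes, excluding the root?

41

For each word, the new-node count is its length minus the longest prefix already in the trie:
  "jjjjcssscc" → 10 new (j, j, j, j, c, s, s, s, c, c)
  "jjjjcfs" → prefix "jjjjc" already present; 2 new (f, s)
  "jjjjccjsj" → prefix "jjjjc" already present; 4 new (c, j, s, j)
  "jjjjcjj" → prefix "jjjjc" already present; 2 new (j, j)
  "jjjjcfccf" → prefix "jjjjcf" already present; 3 new (c, c, f)
  "jjjjcj" → prefix "jjjjcj" already present; 0 new (none)
  "jjjjcccfcs" → prefix "jjjjcc" already present; 4 new (c, f, c, s)
  "jjjjcjf" → prefix "jjjjcj" already present; 1 new (f)
  "jjjjcscsjj" → prefix "jjjjcs" already present; 4 new (c, s, j, j)
  "jjjjccsfsj" → prefix "jjjjcc" already present; 4 new (s, f, s, j)
  "jjjjcc" → prefix "jjjjcc" already present; 0 new (none)
  "jjjjccs" → prefix "jjjjccs" already present; 0 new (none)
  "jjjjcff" → prefix "jjjjcf" already present; 1 new (f)
  "jjjjcfjcc" → prefix "jjjjcf" already present; 3 new (j, c, c)
  "jjjjcfjsjf" → prefix "jjjjcfj" already present; 3 new (s, j, f)
Total nodes = 10 + 2 + 4 + 2 + 3 + 0 + 4 + 1 + 4 + 4 + 0 + 0 + 1 + 3 + 3 = 41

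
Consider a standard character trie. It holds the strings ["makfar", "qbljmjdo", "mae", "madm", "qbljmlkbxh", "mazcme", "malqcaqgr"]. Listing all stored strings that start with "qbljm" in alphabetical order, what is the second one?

Words with prefix "qbljm", in lexicographic order: "qbljmjdo", "qbljmlkbxh"
Position 2: qbljmlkbxh

qbljmlkbxh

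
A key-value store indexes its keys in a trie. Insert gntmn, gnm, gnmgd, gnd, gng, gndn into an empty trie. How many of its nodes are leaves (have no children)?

Leaves are exactly the stored words that no other stored word extends.
Those words: "gndn", "gng", "gnmgd", "gntmn"
Leaf count: 4

4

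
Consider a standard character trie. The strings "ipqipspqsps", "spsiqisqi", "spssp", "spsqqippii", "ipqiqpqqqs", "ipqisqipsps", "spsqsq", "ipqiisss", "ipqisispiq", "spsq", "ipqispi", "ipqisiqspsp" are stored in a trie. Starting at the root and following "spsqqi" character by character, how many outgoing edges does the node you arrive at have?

1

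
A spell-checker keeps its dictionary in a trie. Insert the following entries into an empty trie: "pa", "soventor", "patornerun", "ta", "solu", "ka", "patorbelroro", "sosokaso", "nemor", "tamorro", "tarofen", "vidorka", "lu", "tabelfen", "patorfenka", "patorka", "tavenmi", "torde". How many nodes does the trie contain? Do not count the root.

83

Insert word by word; a character creates a node only if that edge doesn't already exist:
  "pa" → 2 new (p, a)
  "soventor" → 8 new (s, o, v, e, n, t, o, r)
  "patornerun" → prefix "pa" already present; 8 new (t, o, r, n, e, r, u, n)
  "ta" → 2 new (t, a)
  "solu" → prefix "so" already present; 2 new (l, u)
  "ka" → 2 new (k, a)
  "patorbelroro" → prefix "pator" already present; 7 new (b, e, l, r, o, r, o)
  "sosokaso" → prefix "so" already present; 6 new (s, o, k, a, s, o)
  "nemor" → 5 new (n, e, m, o, r)
  "tamorro" → prefix "ta" already present; 5 new (m, o, r, r, o)
  "tarofen" → prefix "ta" already present; 5 new (r, o, f, e, n)
  "vidorka" → 7 new (v, i, d, o, r, k, a)
  "lu" → 2 new (l, u)
  "tabelfen" → prefix "ta" already present; 6 new (b, e, l, f, e, n)
  "patorfenka" → prefix "pator" already present; 5 new (f, e, n, k, a)
  "patorka" → prefix "pator" already present; 2 new (k, a)
  "tavenmi" → prefix "ta" already present; 5 new (v, e, n, m, i)
  "torde" → prefix "t" already present; 4 new (o, r, d, e)
Total nodes = 2 + 8 + 8 + 2 + 2 + 2 + 7 + 6 + 5 + 5 + 5 + 7 + 2 + 6 + 5 + 2 + 5 + 4 = 83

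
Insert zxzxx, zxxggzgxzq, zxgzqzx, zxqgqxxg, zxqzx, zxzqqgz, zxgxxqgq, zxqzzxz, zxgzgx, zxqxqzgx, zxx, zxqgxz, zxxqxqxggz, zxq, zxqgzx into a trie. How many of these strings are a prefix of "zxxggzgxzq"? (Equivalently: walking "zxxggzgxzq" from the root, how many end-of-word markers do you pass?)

2

Walk "zxxggzgxzq" from the root; an end-of-word marker is hit whenever a stored word is a prefix of "zxxggzgxzq".
Prefixes of the query that are stored words: "zxx", "zxxggzgxzq"
Count: 2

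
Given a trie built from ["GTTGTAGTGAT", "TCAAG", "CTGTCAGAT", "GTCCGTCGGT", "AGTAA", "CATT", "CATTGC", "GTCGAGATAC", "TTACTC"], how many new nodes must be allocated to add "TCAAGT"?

Walking "TCAAGT" from the root, the first 5 characters ("TCAAG") follow existing edges; "T" is the first miss.
Each of the 1 remaining characters creates one node.

1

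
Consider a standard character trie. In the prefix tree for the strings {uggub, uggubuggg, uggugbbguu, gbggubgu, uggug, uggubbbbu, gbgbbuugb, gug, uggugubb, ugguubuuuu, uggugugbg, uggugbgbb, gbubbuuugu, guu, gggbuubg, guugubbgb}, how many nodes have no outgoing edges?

A leaf is a node with no children — equivalently, the end of a word that is not a proper prefix of any other stored word.
Those words: "gbgbbuugb", "gbggubgu", "gbubbuuugu", "gggbuubg", "gug", "guugubbgb", "uggubbbbu", "uggubuggg", "uggugbbguu", "uggugbgbb", "uggugubb", "uggugugbg", "ugguubuuuu"
Leaf count: 13

13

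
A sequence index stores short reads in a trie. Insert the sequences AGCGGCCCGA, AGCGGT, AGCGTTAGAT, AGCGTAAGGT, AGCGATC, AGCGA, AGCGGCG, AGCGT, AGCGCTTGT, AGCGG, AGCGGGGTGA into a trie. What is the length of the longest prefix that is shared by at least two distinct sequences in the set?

6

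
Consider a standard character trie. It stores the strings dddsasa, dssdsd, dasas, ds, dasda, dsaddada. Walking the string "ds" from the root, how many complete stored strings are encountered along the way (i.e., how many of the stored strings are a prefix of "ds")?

1

Walk "ds" from the root; an end-of-word marker is hit whenever a stored word is a prefix of "ds".
Prefixes of the query that are stored words: "ds"
Count: 1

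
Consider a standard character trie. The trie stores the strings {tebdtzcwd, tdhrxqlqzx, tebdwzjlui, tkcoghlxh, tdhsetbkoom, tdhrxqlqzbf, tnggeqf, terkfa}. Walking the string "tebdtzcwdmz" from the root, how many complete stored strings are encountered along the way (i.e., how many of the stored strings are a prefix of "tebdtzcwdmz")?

1

Traverse "tebdtzcwdmz" character by character; count nodes along the way that are marked as word ends.
Prefixes of the query that are stored words: "tebdtzcwd"
Count: 1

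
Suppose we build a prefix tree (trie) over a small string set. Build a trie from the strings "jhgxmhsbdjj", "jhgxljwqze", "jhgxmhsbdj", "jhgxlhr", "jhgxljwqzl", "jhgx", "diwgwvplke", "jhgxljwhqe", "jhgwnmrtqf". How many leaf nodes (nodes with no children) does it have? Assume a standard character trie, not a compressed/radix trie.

7

A leaf is a node with no children — equivalently, the end of a word that is not a proper prefix of any other stored word.
Those words: "diwgwvplke", "jhgwnmrtqf", "jhgxlhr", "jhgxljwhqe", "jhgxljwqze", "jhgxljwqzl", "jhgxmhsbdjj"
Leaf count: 7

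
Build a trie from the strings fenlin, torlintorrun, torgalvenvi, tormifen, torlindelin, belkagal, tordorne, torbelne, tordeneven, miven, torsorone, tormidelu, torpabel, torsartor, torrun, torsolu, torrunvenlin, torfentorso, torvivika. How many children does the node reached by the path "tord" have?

Follow the path "tord" to its node, then look at its outgoing edges.
Characters that immediately follow "tord" among the stored strings: {e, o}.
That node has 2 child edges.

2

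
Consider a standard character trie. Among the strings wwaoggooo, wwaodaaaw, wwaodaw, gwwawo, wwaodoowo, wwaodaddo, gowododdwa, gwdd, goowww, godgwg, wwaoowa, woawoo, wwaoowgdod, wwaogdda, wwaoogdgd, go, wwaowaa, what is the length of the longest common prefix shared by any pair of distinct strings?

6

Look for the deepest trie node that still has at least two words in its subtree.
e.g. "wwaodaaaw" and "wwaodaddo" share the prefix "wwaoda" of length 6; no pair shares a longer one.
Longest shared-prefix length: 6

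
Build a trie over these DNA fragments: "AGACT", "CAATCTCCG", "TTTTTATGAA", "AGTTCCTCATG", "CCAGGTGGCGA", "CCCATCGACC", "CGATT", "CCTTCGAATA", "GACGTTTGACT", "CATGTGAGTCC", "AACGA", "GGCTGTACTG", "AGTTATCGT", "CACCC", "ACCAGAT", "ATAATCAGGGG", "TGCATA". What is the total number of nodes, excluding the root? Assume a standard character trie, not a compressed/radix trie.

Trace insertions, counting only characters that open a new branch:
  "AGACT" → 5 new (A, G, A, C, T)
  "CAATCTCCG" → 9 new (C, A, A, T, C, T, C, C, G)
  "TTTTTATGAA" → 10 new (T, T, T, T, T, A, T, G, A, A)
  "AGTTCCTCATG" → prefix "AG" already present; 9 new (T, T, C, C, T, C, A, T, G)
  "CCAGGTGGCGA" → prefix "C" already present; 10 new (C, A, G, G, T, G, G, C, G, A)
  "CCCATCGACC" → prefix "CC" already present; 8 new (C, A, T, C, G, A, C, C)
  "CGATT" → prefix "C" already present; 4 new (G, A, T, T)
  "CCTTCGAATA" → prefix "CC" already present; 8 new (T, T, C, G, A, A, T, A)
  "GACGTTTGACT" → 11 new (G, A, C, G, T, T, T, G, A, C, T)
  "CATGTGAGTCC" → prefix "CA" already present; 9 new (T, G, T, G, A, G, T, C, C)
  "AACGA" → prefix "A" already present; 4 new (A, C, G, A)
  "GGCTGTACTG" → prefix "G" already present; 9 new (G, C, T, G, T, A, C, T, G)
  "AGTTATCGT" → prefix "AGTT" already present; 5 new (A, T, C, G, T)
  "CACCC" → prefix "CA" already present; 3 new (C, C, C)
  "ACCAGAT" → prefix "A" already present; 6 new (C, C, A, G, A, T)
  "ATAATCAGGGG" → prefix "A" already present; 10 new (T, A, A, T, C, A, G, G, G, G)
  "TGCATA" → prefix "T" already present; 5 new (G, C, A, T, A)
Total nodes = 5 + 9 + 10 + 9 + 10 + 8 + 4 + 8 + 11 + 9 + 4 + 9 + 5 + 3 + 6 + 10 + 5 = 125

125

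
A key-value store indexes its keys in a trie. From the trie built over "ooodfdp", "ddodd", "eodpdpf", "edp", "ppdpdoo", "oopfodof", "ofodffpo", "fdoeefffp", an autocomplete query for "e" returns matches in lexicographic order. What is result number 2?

Filter for "e…" and sort: "edp", "eodpdpf"
Position 2: eodpdpf

eodpdpf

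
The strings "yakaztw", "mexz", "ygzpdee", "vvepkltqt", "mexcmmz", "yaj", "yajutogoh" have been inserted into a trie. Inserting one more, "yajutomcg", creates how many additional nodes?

3

The longest prefix of "yajutomcg" already in the trie is "yajuto" (length 6).
New nodes needed: |"yajutomcg"| − 6 = 9 − 6 = 3.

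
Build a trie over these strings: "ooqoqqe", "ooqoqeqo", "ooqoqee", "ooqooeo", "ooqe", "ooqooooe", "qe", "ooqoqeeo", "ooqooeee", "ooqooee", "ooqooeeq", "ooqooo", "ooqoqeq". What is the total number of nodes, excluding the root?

24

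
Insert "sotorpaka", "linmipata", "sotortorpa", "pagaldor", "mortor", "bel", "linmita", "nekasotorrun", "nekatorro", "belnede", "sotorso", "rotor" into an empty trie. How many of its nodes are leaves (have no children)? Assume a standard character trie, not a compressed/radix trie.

A leaf is a node with no children — equivalently, the end of a word that is not a proper prefix of any other stored word.
Those words: "belnede", "linmipata", "linmita", "mortor", "nekasotorrun", "nekatorro", "pagaldor", "rotor", "sotorpaka", "sotorso", "sotortorpa"
Leaf count: 11

11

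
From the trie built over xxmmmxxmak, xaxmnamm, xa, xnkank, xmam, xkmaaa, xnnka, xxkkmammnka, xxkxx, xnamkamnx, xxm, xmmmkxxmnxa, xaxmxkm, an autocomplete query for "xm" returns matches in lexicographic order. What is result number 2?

xmmmkxxmnxa

Words with prefix "xm", in lexicographic order: "xmam", "xmmmkxxmnxa"
Position 2: xmmmkxxmnxa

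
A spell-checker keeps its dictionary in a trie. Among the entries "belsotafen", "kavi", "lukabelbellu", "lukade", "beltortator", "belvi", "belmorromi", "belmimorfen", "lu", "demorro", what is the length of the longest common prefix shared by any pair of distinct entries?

Look for the deepest trie node that still has at least two words in its subtree.
e.g. "belmimorfen" and "belmorromi" share the prefix "belm" of length 4; no pair shares a longer one.
Longest shared-prefix length: 4

4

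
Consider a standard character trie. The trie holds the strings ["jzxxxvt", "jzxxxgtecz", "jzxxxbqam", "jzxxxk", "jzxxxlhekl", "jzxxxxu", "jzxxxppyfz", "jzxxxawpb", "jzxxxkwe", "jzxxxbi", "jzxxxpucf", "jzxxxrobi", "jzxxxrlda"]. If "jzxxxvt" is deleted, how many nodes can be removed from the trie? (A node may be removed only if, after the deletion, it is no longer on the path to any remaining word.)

2

A node on "jzxxxvt"'s path can go only if nothing else ends at it or branches off below it.
The suffix "vt" (2 nodes) is used only by "jzxxxvt"; the node for "jzxxx" still has the child "g", so pruning stops there.
Nodes removed: 2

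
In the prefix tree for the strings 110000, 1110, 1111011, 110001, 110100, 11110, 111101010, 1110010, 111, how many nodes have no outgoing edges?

6

Leaves are exactly the stored words that no other stored word extends.
Those words: "110000", "110001", "110100", "1110010", "111101010", "1111011"
Leaf count: 6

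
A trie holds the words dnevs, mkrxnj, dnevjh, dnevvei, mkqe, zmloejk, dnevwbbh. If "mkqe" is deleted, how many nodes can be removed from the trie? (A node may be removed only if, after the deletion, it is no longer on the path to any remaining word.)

2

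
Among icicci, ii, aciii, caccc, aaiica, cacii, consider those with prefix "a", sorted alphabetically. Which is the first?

DFS of the "a" subtree visits, in order: "aaiica", "aciii"
Position 1: aaiica

aaiica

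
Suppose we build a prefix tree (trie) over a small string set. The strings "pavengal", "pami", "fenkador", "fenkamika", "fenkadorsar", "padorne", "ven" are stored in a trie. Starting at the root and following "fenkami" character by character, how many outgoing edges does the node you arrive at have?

The children of the "fenkami" node are the distinct next characters among strings starting with "fenkami".
Characters that immediately follow "fenkami" among the stored strings: {k}.
That node has 1 child edge.

1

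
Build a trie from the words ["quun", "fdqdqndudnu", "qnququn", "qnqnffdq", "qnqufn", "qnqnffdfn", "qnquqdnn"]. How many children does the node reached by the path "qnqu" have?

2

Walk "qnqu" from the root, arriving at one node.
Characters that immediately follow "qnqu" among the stored strings: {f, q}.
That node has 2 child edges.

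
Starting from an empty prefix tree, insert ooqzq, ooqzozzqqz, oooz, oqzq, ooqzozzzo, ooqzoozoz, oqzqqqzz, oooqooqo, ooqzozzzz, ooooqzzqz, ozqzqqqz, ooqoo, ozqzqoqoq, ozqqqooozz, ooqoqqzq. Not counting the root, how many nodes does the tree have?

62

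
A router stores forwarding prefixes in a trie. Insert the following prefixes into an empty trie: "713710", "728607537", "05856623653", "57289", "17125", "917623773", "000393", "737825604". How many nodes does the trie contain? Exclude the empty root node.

57

For each word, the new-node count is its length minus the longest prefix already in the trie:
  "713710" → 6 new (7, 1, 3, 7, 1, 0)
  "728607537" → prefix "7" already present; 8 new (2, 8, 6, 0, 7, 5, 3, 7)
  "05856623653" → 11 new (0, 5, 8, 5, 6, 6, 2, 3, 6, 5, 3)
  "57289" → 5 new (5, 7, 2, 8, 9)
  "17125" → 5 new (1, 7, 1, 2, 5)
  "917623773" → 9 new (9, 1, 7, 6, 2, 3, 7, 7, 3)
  "000393" → prefix "0" already present; 5 new (0, 0, 3, 9, 3)
  "737825604" → prefix "7" already present; 8 new (3, 7, 8, 2, 5, 6, 0, 4)
Total nodes = 6 + 8 + 11 + 5 + 5 + 9 + 5 + 8 = 57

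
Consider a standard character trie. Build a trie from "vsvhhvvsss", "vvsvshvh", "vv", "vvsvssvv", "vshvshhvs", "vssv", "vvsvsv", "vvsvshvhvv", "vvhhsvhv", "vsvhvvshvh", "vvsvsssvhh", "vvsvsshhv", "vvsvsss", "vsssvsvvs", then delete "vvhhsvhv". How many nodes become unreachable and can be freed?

Walk "vvhhsvhv" from the leaf back toward the root, removing each node that no remaining word uses.
The suffix "hhsvhv" (6 nodes) is used only by "vvhhsvhv"; the node for "vv" still has the child "s", so pruning stops there.
Nodes removed: 6

6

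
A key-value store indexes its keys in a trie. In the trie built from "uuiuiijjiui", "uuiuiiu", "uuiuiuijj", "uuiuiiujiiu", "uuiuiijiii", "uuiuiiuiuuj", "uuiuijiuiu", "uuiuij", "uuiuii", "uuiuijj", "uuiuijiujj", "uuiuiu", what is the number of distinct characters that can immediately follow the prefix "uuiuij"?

The children of the "uuiuij" node are the distinct next characters among strings starting with "uuiuij".
Distinct next characters after "uuiuij": i, j.
That node has 2 child edges.

2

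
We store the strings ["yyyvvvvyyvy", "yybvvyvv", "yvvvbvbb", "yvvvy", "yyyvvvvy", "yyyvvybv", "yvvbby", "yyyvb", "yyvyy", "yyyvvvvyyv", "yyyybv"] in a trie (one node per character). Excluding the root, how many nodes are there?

Trace insertions, counting only characters that open a new branch:
  "yyyvvvvyyvy" → 11 new (y, y, y, v, v, v, v, y, y, v, y)
  "yybvvyvv" → prefix "yy" already present; 6 new (b, v, v, y, v, v)
  "yvvvbvbb" → prefix "y" already present; 7 new (v, v, v, b, v, b, b)
  "yvvvy" → prefix "yvvv" already present; 1 new (y)
  "yyyvvvvy" → prefix "yyyvvvvy" already present; 0 new (none)
  "yyyvvybv" → prefix "yyyvv" already present; 3 new (y, b, v)
  "yvvbby" → prefix "yvv" already present; 3 new (b, b, y)
  "yyyvb" → prefix "yyyv" already present; 1 new (b)
  "yyvyy" → prefix "yy" already present; 3 new (v, y, y)
  "yyyvvvvyyv" → prefix "yyyvvvvyyv" already present; 0 new (none)
  "yyyybv" → prefix "yyy" already present; 3 new (y, b, v)
Total nodes = 11 + 6 + 7 + 1 + 0 + 3 + 3 + 1 + 3 + 0 + 3 = 38

38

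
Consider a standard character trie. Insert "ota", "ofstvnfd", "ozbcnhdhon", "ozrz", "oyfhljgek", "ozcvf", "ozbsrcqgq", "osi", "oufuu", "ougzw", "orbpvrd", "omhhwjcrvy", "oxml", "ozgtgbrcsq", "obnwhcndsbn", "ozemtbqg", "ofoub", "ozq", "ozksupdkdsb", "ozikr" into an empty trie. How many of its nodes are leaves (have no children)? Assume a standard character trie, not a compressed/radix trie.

20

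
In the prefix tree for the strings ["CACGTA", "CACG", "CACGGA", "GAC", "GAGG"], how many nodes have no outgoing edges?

4

Leaves are exactly the stored words that no other stored word extends.
Those words: "CACGGA", "CACGTA", "GAC", "GAGG"
Leaf count: 4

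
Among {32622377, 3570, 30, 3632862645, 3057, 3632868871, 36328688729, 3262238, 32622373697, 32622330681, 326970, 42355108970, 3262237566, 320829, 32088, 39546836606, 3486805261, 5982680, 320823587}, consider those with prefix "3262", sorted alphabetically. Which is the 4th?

Filter for "3262…" and sort: "32622330681", "32622373697", "3262237566", "32622377", "3262238"
The 4th is 32622377.

32622377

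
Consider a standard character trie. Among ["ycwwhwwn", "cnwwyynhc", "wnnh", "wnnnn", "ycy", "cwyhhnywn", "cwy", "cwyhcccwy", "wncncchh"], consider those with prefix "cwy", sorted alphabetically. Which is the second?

cwyhcccwy

Words with prefix "cwy", in lexicographic order: "cwy", "cwyhcccwy", "cwyhhnywn"
Position 2: cwyhcccwy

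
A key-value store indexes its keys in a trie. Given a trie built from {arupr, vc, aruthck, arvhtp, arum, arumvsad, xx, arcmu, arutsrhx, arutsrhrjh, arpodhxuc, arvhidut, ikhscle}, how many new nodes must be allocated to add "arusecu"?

4

Walking "arusecu" from the root, the first 3 characters ("aru") follow existing edges; "s" is the first miss.
Each of the 4 remaining characters creates one node.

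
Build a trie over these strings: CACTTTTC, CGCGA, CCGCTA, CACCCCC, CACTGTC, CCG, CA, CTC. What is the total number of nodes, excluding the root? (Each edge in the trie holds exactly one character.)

For each word, the new-node count is its length minus the longest prefix already in the trie:
  "CACTTTTC" → 8 new (C, A, C, T, T, T, T, C)
  "CGCGA" → prefix "C" already present; 4 new (G, C, G, A)
  "CCGCTA" → prefix "C" already present; 5 new (C, G, C, T, A)
  "CACCCCC" → prefix "CAC" already present; 4 new (C, C, C, C)
  "CACTGTC" → prefix "CACT" already present; 3 new (G, T, C)
  "CCG" → prefix "CCG" already present; 0 new (none)
  "CA" → prefix "CA" already present; 0 new (none)
  "CTC" → prefix "C" already present; 2 new (T, C)
Total nodes = 8 + 4 + 5 + 4 + 3 + 0 + 0 + 2 = 26

26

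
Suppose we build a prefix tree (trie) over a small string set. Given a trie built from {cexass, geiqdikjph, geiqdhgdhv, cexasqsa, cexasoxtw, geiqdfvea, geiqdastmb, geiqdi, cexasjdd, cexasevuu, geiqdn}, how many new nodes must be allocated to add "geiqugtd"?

"geiq" is already a path in the trie; the remaining "ugtd" must be added.
So 8 − 4 = 4 new nodes.

4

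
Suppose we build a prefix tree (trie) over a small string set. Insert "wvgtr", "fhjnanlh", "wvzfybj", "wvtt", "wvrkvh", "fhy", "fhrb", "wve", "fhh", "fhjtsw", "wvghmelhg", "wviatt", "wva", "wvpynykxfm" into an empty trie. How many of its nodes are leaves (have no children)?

14

A leaf is a node with no children — equivalently, the end of a word that is not a proper prefix of any other stored word.
Those words: "fhh", "fhjnanlh", "fhjtsw", "fhrb", "fhy", "wva", "wve", "wvghmelhg", "wvgtr", "wviatt", "wvpynykxfm", "wvrkvh", "wvtt", "wvzfybj"
Leaf count: 14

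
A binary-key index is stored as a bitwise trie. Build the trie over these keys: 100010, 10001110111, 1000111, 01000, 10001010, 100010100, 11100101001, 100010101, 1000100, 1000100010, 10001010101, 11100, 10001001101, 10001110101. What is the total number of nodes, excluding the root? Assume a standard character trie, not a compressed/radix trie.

43

Insert word by word; a character creates a node only if that edge doesn't already exist:
  "100010" → 6 new (1, 0, 0, 0, 1, 0)
  "10001110111" → prefix "10001" already present; 6 new (1, 1, 0, 1, 1, 1)
  "1000111" → prefix "1000111" already present; 0 new (none)
  "01000" → 5 new (0, 1, 0, 0, 0)
  "10001010" → prefix "100010" already present; 2 new (1, 0)
  "100010100" → prefix "10001010" already present; 1 new (0)
  "11100101001" → prefix "1" already present; 10 new (1, 1, 0, 0, 1, 0, 1, 0, 0, 1)
  "100010101" → prefix "10001010" already present; 1 new (1)
  "1000100" → prefix "100010" already present; 1 new (0)
  "1000100010" → prefix "1000100" already present; 3 new (0, 1, 0)
  "10001010101" → prefix "100010101" already present; 2 new (0, 1)
  "11100" → prefix "11100" already present; 0 new (none)
  "10001001101" → prefix "1000100" already present; 4 new (1, 1, 0, 1)
  "10001110101" → prefix "100011101" already present; 2 new (0, 1)
Total nodes = 6 + 6 + 0 + 5 + 2 + 1 + 10 + 1 + 1 + 3 + 2 + 0 + 4 + 2 = 43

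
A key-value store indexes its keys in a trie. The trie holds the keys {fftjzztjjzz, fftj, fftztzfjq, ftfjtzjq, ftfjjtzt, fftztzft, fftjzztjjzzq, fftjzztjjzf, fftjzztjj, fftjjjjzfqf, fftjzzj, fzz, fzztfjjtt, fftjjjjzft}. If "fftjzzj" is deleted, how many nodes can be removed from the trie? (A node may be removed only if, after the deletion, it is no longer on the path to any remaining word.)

A node on "fftjzzj"'s path can go only if nothing else ends at it or branches off below it.
The suffix "j" (1 node) is used only by "fftjzzj"; the node for "fftjzz" still has the child "t", so pruning stops there.
Nodes removed: 1

1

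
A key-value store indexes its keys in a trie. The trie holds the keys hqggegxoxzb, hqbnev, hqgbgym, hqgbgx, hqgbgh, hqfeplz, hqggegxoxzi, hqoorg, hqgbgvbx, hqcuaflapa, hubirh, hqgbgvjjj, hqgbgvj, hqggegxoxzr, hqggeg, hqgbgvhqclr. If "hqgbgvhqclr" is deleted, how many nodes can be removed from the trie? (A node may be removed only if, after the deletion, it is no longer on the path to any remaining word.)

Walk "hqgbgvhqclr" from the leaf back toward the root, removing each node that no remaining word uses.
The suffix "hqclr" (5 nodes) is used only by "hqgbgvhqclr"; the node for "hqgbgv" still has the child "b", so pruning stops there.
Nodes removed: 5

5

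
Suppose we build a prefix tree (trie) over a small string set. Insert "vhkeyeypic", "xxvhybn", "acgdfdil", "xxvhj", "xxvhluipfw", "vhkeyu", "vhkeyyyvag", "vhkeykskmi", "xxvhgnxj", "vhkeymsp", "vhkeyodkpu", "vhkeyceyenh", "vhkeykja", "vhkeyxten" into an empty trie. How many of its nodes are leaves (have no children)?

A leaf is a node with no children — equivalently, the end of a word that is not a proper prefix of any other stored word.
Those words: "acgdfdil", "vhkeyceyenh", "vhkeyeypic", "vhkeykja", "vhkeykskmi", "vhkeymsp", "vhkeyodkpu", "vhkeyu", "vhkeyxten", "vhkeyyyvag", "xxvhgnxj", "xxvhj", "xxvhluipfw", "xxvhybn"
Leaf count: 14

14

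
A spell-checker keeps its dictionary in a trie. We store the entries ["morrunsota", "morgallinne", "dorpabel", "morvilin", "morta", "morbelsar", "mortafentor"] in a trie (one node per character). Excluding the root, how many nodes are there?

Count nodes per top-level branch (shared prefixes stored once):
  'd'-branch (dorpabel): 8 nodes
  'm'-branch (morbelsar, morgallinne, morrunsota, morta, mortafentor, morvilin): 37 nodes
Sum: 45

45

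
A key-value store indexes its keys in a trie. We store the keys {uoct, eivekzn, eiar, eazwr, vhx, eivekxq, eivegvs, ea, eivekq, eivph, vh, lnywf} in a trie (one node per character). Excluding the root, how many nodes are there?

33

Trie structure (* marks end of a word):
(root)
├─ e
│  ├─ a *
│  │  └─ z
│  │     └─ w
│  │        └─ r *
│  └─ i
│     ├─ a
│     │  └─ r *
│     └─ v
│        ├─ e
│        │  ├─ g
│        │  │  └─ v
│        │  │     └─ s *
│        │  └─ k
│        │     ├─ q *
│        │     ├─ x
│        │     │  └─ q *
│        │     └─ z
│        │        └─ n *
│        └─ p
│           └─ h *
├─ l
│  └─ n
│     └─ y
│        └─ w
│           └─ f *
├─ u
│  └─ o
│     └─ c
│        └─ t *
└─ v
   └─ h *
      └─ x *
Counting every labelled node above: 33.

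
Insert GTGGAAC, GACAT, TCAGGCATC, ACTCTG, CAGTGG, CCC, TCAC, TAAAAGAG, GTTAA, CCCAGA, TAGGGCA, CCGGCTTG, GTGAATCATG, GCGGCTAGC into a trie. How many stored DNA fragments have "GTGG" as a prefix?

1

Walk to "GTGG"; the words in its subtree are exactly those with that prefix.
Matches: "GTGGAAC"
Count: 1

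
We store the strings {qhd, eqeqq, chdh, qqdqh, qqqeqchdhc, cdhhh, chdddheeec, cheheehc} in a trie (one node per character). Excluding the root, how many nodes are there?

For each word, the new-node count is its length minus the longest prefix already in the trie:
  "qhd" → 3 new (q, h, d)
  "eqeqq" → 5 new (e, q, e, q, q)
  "chdh" → 4 new (c, h, d, h)
  "qqdqh" → prefix "q" already present; 4 new (q, d, q, h)
  "qqqeqchdhc" → prefix "qq" already present; 8 new (q, e, q, c, h, d, h, c)
  "cdhhh" → prefix "c" already present; 4 new (d, h, h, h)
  "chdddheeec" → prefix "chd" already present; 7 new (d, d, h, e, e, e, c)
  "cheheehc" → prefix "ch" already present; 6 new (e, h, e, e, h, c)
Total nodes = 3 + 5 + 4 + 4 + 8 + 4 + 7 + 6 = 41

41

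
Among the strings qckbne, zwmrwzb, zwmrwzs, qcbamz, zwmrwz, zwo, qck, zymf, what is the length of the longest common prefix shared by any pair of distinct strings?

6

Look for the deepest trie node that still has at least two words in its subtree.
e.g. "zwmrwz" and "zwmrwzb" share the prefix "zwmrwz" of length 6; no pair shares a longer one.
Longest shared-prefix length: 6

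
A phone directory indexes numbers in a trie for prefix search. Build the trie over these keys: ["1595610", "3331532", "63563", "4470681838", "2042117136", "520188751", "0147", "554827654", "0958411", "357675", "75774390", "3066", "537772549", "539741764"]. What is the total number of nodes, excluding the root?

97

Insert word by word; a character creates a node only if that edge doesn't already exist:
  "1595610" → 7 new (1, 5, 9, 5, 6, 1, 0)
  "3331532" → 7 new (3, 3, 3, 1, 5, 3, 2)
  "63563" → 5 new (6, 3, 5, 6, 3)
  "4470681838" → 10 new (4, 4, 7, 0, 6, 8, 1, 8, 3, 8)
  "2042117136" → 10 new (2, 0, 4, 2, 1, 1, 7, 1, 3, 6)
  "520188751" → 9 new (5, 2, 0, 1, 8, 8, 7, 5, 1)
  "0147" → 4 new (0, 1, 4, 7)
  "554827654" → prefix "5" already present; 8 new (5, 4, 8, 2, 7, 6, 5, 4)
  "0958411" → prefix "0" already present; 6 new (9, 5, 8, 4, 1, 1)
  "357675" → prefix "3" already present; 5 new (5, 7, 6, 7, 5)
  "75774390" → 8 new (7, 5, 7, 7, 4, 3, 9, 0)
  "3066" → prefix "3" already present; 3 new (0, 6, 6)
  "537772549" → prefix "5" already present; 8 new (3, 7, 7, 7, 2, 5, 4, 9)
  "539741764" → prefix "53" already present; 7 new (9, 7, 4, 1, 7, 6, 4)
Total nodes = 7 + 7 + 5 + 10 + 10 + 9 + 4 + 8 + 6 + 5 + 8 + 3 + 8 + 7 = 97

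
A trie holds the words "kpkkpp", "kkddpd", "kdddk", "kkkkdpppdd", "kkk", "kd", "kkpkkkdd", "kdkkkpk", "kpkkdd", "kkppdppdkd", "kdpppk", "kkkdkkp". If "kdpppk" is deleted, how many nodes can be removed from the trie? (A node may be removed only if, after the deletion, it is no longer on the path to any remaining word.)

Walk "kdpppk" from the leaf back toward the root, removing each node that no remaining word uses.
The suffix "pppk" (4 nodes) is used only by "kdpppk"; the node for "kd" still has the child "d", so pruning stops there.
Nodes removed: 4

4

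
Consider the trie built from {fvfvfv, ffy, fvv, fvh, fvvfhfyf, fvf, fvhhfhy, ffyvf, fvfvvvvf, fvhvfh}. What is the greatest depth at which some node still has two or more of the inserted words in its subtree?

4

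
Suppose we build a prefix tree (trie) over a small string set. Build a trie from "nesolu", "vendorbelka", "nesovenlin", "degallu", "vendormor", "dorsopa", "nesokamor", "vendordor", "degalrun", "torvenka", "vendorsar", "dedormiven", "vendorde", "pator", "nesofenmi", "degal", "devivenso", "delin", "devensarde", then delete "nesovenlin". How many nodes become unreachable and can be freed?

After clearing the end-marker at "nesovenlin", prune upward until reaching a node still needed by another word.
The suffix "venlin" (6 nodes) is used only by "nesovenlin"; the node for "neso" still has the child "l", so pruning stops there.
Nodes removed: 6

6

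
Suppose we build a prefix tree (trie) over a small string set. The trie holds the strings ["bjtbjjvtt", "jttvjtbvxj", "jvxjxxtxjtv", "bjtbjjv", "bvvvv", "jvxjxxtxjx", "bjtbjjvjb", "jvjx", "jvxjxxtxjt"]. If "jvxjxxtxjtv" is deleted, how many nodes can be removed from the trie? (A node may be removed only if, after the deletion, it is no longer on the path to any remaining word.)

A node on "jvxjxxtxjtv"'s path can go only if nothing else ends at it or branches off below it.
The suffix "v" (1 node) is used only by "jvxjxxtxjtv"; "jvxjxxtxjt" is itself a stored word, so pruning stops there.
Nodes removed: 1

1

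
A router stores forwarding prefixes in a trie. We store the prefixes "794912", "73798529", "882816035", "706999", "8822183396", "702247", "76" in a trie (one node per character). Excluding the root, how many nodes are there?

For each word, the new-node count is its length minus the longest prefix already in the trie:
  "794912" → 6 new (7, 9, 4, 9, 1, 2)
  "73798529" → prefix "7" already present; 7 new (3, 7, 9, 8, 5, 2, 9)
  "882816035" → 9 new (8, 8, 2, 8, 1, 6, 0, 3, 5)
  "706999" → prefix "7" already present; 5 new (0, 6, 9, 9, 9)
  "8822183396" → prefix "882" already present; 7 new (2, 1, 8, 3, 3, 9, 6)
  "702247" → prefix "70" already present; 4 new (2, 2, 4, 7)
  "76" → prefix "7" already present; 1 new (6)
Total nodes = 6 + 7 + 9 + 5 + 7 + 4 + 1 = 39

39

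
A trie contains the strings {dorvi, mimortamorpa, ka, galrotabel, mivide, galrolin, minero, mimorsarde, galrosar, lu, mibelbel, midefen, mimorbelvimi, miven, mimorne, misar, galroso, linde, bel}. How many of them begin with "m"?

10

Walk to "m"; the words in its subtree are exactly those with that prefix.
Matches: "mibelbel", "midefen", "mimorbelvimi", "mimorne", "mimorsarde", "mimortamorpa", "minero", "misar", "miven", "mivide"
Count: 10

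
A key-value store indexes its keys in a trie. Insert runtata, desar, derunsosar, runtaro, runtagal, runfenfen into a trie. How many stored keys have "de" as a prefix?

Filter for entries beginning with "de":
Words under "de": derunsosar, desar
Count: 2

2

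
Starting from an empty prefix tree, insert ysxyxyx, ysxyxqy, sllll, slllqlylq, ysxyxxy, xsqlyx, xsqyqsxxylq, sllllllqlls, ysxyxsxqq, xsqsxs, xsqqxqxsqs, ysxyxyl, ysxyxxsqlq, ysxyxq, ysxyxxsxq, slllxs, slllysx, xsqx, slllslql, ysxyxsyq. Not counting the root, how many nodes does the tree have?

74

Count nodes per top-level branch (shared prefixes stored once):
  's'-branch (sllll, sllllllqlls, slllqlylq, slllslql, slllxs, slllysx): 25 nodes
  'x'-branch (xsqlyx, xsqqxqxsqs, xsqsxs, xsqx, xsqyqsxxylq): 25 nodes
  'y'-branch (ysxyxq, ysxyxqy, ysxyxsxqq, ysxyxsyq, ysxyxxsqlq, ysxyxxsxq, ysxyxxy, ysxyxyl, ysxyxyx): 24 nodes
Sum: 74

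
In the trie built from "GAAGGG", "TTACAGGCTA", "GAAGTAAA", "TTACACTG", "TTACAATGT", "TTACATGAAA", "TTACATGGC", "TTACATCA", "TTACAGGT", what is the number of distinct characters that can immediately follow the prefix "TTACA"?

4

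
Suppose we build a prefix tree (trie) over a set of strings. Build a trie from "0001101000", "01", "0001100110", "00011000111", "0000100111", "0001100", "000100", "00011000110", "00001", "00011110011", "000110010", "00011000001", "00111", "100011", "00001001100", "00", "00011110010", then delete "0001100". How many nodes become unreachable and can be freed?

0

After clearing the end-marker at "0001100", prune upward until reaching a node still needed by another word.
Every node on "0001100" is still needed (e.g. by "0001100110"), so nothing is freed.
Nodes removed: 0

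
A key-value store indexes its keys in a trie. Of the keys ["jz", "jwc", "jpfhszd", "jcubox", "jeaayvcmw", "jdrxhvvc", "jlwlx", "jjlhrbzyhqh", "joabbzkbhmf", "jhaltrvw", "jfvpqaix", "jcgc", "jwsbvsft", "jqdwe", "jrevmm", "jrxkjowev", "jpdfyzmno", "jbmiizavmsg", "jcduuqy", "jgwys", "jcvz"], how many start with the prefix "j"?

21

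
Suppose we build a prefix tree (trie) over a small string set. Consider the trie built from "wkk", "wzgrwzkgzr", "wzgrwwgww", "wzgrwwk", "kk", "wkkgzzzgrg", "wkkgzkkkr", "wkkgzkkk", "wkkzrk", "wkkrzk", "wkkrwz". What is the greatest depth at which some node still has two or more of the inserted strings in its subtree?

8

The deepest shared node is where two words last agree before diverging.
e.g. "wkkgzkkk" and "wkkgzkkkr" share the prefix "wkkgzkkk" of length 8; no pair shares a longer one.
Longest shared-prefix length: 8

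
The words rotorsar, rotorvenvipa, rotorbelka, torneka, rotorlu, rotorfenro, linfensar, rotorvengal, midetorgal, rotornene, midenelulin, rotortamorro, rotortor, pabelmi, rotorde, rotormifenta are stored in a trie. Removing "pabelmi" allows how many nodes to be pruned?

After clearing the end-marker at "pabelmi", prune upward until reaching a node still needed by another word.
No other word shares any prefix with "pabelmi", so all 7 of its nodes go.
Nodes removed: 7

7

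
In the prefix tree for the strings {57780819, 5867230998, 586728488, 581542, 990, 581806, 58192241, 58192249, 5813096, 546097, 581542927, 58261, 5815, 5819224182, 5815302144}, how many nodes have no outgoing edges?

Leaves are exactly the stored words that no other stored word extends.
Those words: "546097", "57780819", "5813096", "5815302144", "581542927", "581806", "5819224182", "58192249", "58261", "5867230998", "586728488", "990"
Leaf count: 12

12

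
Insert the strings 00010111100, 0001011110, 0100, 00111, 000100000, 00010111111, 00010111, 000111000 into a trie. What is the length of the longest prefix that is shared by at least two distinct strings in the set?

The deepest shared node is where two words last agree before diverging.
e.g. "0001011110" and "00010111100" share the prefix "0001011110" of length 10; no pair shares a longer one.
Longest shared-prefix length: 10

10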